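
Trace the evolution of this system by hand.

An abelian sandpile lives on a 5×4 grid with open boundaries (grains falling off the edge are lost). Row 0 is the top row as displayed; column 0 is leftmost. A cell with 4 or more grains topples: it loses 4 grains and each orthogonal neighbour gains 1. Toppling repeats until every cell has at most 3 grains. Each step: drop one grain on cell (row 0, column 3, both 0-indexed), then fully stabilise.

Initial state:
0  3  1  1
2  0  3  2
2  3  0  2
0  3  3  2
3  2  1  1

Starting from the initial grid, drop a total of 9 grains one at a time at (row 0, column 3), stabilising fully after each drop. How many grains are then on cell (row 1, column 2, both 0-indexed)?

1

k=0  0  3  1  1
2  0  3  2
2  3  0  2
0  3  3  2
3  2  1  1
k=1  0  3  1  2
2  0  3  2
2  3  0  2
0  3  3  2
3  2  1  1
k=2  0  3  1  3
2  0  3  2
2  3  0  2
0  3  3  2
3  2  1  1
k=3  0  3  2  0
2  0  3  3
2  3  0  2
0  3  3  2
3  2  1  1
k=4  0  3  2  1
2  0  3  3
2  3  0  2
0  3  3  2
3  2  1  1
k=5  0  3  2  2
2  0  3  3
2  3  0  2
0  3  3  2
3  2  1  1
k=6  0  3  2  3
2  0  3  3
2  3  0  2
0  3  3  2
3  2  1  1
k=7  1  0  1  2
2  2  1  1
2  3  1  3
0  3  3  2
3  2  1  1
k=8  1  0  1  3
2  2  1  1
2  3  1  3
0  3  3  2
3  2  1  1
k=9  1  0  2  0
2  2  1  2
2  3  1  3
0  3  3  2
3  2  1  1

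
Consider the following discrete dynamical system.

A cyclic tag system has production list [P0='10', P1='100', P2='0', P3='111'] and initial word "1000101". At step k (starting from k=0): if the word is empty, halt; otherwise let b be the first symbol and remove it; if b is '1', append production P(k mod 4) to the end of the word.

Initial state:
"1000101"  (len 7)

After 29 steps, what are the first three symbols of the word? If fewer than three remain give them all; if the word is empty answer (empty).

010

step 0: "1000101"  (len 7)
step 1: "00010110"  (len 8)
step 2: "0010110"  (len 7)
step 3: "010110"  (len 6)
step 4: "10110"  (len 5)
step 5: "011010"  (len 6)
step 6: "11010"  (len 5)
step 7: "10100"  (len 5)
step 8: "0100111"  (len 7)
step 9: "100111"  (len 6)
step 10: "00111100"  (len 8)
step 11: "0111100"  (len 7)
step 12: "111100"  (len 6)
step 13: "1110010"  (len 7)
step 14: "110010100"  (len 9)
step 15: "100101000"  (len 9)
step 16: "00101000111"  (len 11)
step 17: "0101000111"  (len 10)
step 18: "101000111"  (len 9)
step 19: "010001110"  (len 9)
step 20: "10001110"  (len 8)
step 21: "000111010"  (len 9)
step 22: "00111010"  (len 8)
step 23: "0111010"  (len 7)
step 24: "111010"  (len 6)
step 25: "1101010"  (len 7)
step 26: "101010100"  (len 9)
step 27: "010101000"  (len 9)
step 28: "10101000"  (len 8)
step 29: "010100010"  (len 9)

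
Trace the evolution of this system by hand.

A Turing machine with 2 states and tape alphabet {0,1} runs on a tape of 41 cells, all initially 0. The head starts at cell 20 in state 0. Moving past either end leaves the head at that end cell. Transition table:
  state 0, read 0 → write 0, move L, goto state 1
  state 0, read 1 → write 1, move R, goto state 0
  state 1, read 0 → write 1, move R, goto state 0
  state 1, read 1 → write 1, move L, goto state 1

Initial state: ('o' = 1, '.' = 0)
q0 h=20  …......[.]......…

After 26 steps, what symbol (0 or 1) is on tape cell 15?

step 0: q0 h=20  …......[.]......…
step 1: q1 h=19  …......[.]......…
step 2: q0 h=20  ….....o[.]......…
step 3: q1 h=19  …......[o]......…
step 4: q1 h=18  …......[.]o.....…
step 5: q0 h=19  ….....o[o]......…
step 6: q0 h=20  …....oo[.]......…
step 7: q1 h=19  ….....o[o]......…
step 8: q1 h=18  …......[o]o.....…
step 9: q1 h=17  …......[.]oo....…
step 10: q0 h=18  ….....o[o]o.....…
step 11: q0 h=19  …....oo[o]......…
step 12: q0 h=20  …...ooo[.]......…
step 13: q1 h=19  …....oo[o]......…
step 14: q1 h=18  ….....o[o]o.....…
step 15: q1 h=17  …......[o]oo....…
step 16: q1 h=16  …......[.]ooo...…
step 17: q0 h=17  ….....o[o]oo....…
step 18: q0 h=18  …....oo[o]o.....…
step 19: q0 h=19  …...ooo[o]......…
step 20: q0 h=20  …..oooo[.]......…
step 21: q1 h=19  …...ooo[o]......…
step 22: q1 h=18  …....oo[o]o.....…
step 23: q1 h=17  ….....o[o]oo....…
step 24: q1 h=16  …......[o]ooo...…
step 25: q1 h=15  …......[.]oooo..…
step 26: q0 h=16  ….....o[o]ooo...…

1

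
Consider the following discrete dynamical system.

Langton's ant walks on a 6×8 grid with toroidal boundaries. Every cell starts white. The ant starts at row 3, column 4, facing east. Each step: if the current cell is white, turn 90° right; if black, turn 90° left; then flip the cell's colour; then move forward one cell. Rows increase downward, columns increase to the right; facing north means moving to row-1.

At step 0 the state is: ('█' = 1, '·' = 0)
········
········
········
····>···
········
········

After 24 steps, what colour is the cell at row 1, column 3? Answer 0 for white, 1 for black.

step 0: ········
········
········
····>···
········
········
step 1: ········
········
········
····█···
····v···
········
step 2: ········
········
········
····█···
···<█···
········
step 3: ········
········
········
···^█···
···██···
········
step 4: ········
········
········
···█>···
···██···
········
step 5: ········
········
····^···
···█····
···██···
········
step 6: ········
········
····█>··
···█····
···██···
········
step 7: ········
········
····██··
···█·v··
···██···
········
step 8: ········
········
····██··
···█<█··
···██···
········
step 9: ········
········
····^█··
···███··
···██···
········
step 10: ········
········
···<·█··
···███··
···██···
········
step 11: ········
···^····
···█·█··
···███··
···██···
········
step 12: ········
···█>···
···█·█··
···███··
···██···
········
step 13: ········
···██···
···█v█··
···███··
···██···
········
step 14: ········
···██···
···<██··
···███··
···██···
········
step 15: ········
···██···
····██··
···v██··
···██···
········
step 16: ········
···██···
····██··
····>█··
···██···
········
step 17: ········
···██···
····^█··
·····█··
···██···
········
step 18: ········
···██···
···<·█··
·····█··
···██···
········
step 19: ········
···^█···
···█·█··
·····█··
···██···
········
step 20: ········
··<·█···
···█·█··
·····█··
···██···
········
step 21: ··^·····
··█·█···
···█·█··
·····█··
···██···
········
step 22: ··█>····
··█·█···
···█·█··
·····█··
···██···
········
step 23: ··██····
··█v█···
···█·█··
·····█··
···██···
········
step 24: ··██····
··<██···
···█·█··
·····█··
···██···
········

1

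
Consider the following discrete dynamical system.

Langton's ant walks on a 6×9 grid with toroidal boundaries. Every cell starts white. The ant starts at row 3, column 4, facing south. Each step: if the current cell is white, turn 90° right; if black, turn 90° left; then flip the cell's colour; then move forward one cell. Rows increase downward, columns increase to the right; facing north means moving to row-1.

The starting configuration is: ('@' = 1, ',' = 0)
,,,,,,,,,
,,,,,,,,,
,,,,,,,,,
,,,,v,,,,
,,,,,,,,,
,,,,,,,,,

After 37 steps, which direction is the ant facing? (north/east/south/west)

east

step 0: ,,,,,,,,,
,,,,,,,,,
,,,,,,,,,
,,,,v,,,,
,,,,,,,,,
,,,,,,,,,
step 1: ,,,,,,,,,
,,,,,,,,,
,,,,,,,,,
,,,<@,,,,
,,,,,,,,,
,,,,,,,,,
step 2: ,,,,,,,,,
,,,,,,,,,
,,,^,,,,,
,,,@@,,,,
,,,,,,,,,
,,,,,,,,,
step 3: ,,,,,,,,,
,,,,,,,,,
,,,@>,,,,
,,,@@,,,,
,,,,,,,,,
,,,,,,,,,
step 4: ,,,,,,,,,
,,,,,,,,,
,,,@@,,,,
,,,@v,,,,
,,,,,,,,,
,,,,,,,,,
step 5: ,,,,,,,,,
,,,,,,,,,
,,,@@,,,,
,,,@,>,,,
,,,,,,,,,
,,,,,,,,,
step 6: ,,,,,,,,,
,,,,,,,,,
,,,@@,,,,
,,,@,@,,,
,,,,,v,,,
,,,,,,,,,
step 7: ,,,,,,,,,
,,,,,,,,,
,,,@@,,,,
,,,@,@,,,
,,,,<@,,,
,,,,,,,,,
step 8: ,,,,,,,,,
,,,,,,,,,
,,,@@,,,,
,,,@^@,,,
,,,,@@,,,
,,,,,,,,,
step 9: ,,,,,,,,,
,,,,,,,,,
,,,@@,,,,
,,,@@>,,,
,,,,@@,,,
,,,,,,,,,
step 10: ,,,,,,,,,
,,,,,,,,,
,,,@@^,,,
,,,@@,,,,
,,,,@@,,,
,,,,,,,,,
step 11: ,,,,,,,,,
,,,,,,,,,
,,,@@@>,,
,,,@@,,,,
,,,,@@,,,
,,,,,,,,,
step 12: ,,,,,,,,,
,,,,,,,,,
,,,@@@@,,
,,,@@,v,,
,,,,@@,,,
,,,,,,,,,
step 13: ,,,,,,,,,
,,,,,,,,,
,,,@@@@,,
,,,@@<@,,
,,,,@@,,,
,,,,,,,,,
step 14: ,,,,,,,,,
,,,,,,,,,
,,,@@^@,,
,,,@@@@,,
,,,,@@,,,
,,,,,,,,,
step 15: ,,,,,,,,,
,,,,,,,,,
,,,@<,@,,
,,,@@@@,,
,,,,@@,,,
,,,,,,,,,
step 16: ,,,,,,,,,
,,,,,,,,,
,,,@,,@,,
,,,@v@@,,
,,,,@@,,,
,,,,,,,,,
step 17: ,,,,,,,,,
,,,,,,,,,
,,,@,,@,,
,,,@,>@,,
,,,,@@,,,
,,,,,,,,,
step 18: ,,,,,,,,,
,,,,,,,,,
,,,@,^@,,
,,,@,,@,,
,,,,@@,,,
,,,,,,,,,
step 19: ,,,,,,,,,
,,,,,,,,,
,,,@,@>,,
,,,@,,@,,
,,,,@@,,,
,,,,,,,,,
step 20: ,,,,,,,,,
,,,,,,^,,
,,,@,@,,,
,,,@,,@,,
,,,,@@,,,
,,,,,,,,,
step 21: ,,,,,,,,,
,,,,,,@>,
,,,@,@,,,
,,,@,,@,,
,,,,@@,,,
,,,,,,,,,
step 22: ,,,,,,,,,
,,,,,,@@,
,,,@,@,v,
,,,@,,@,,
,,,,@@,,,
,,,,,,,,,
step 23: ,,,,,,,,,
,,,,,,@@,
,,,@,@<@,
,,,@,,@,,
,,,,@@,,,
,,,,,,,,,
step 24: ,,,,,,,,,
,,,,,,^@,
,,,@,@@@,
,,,@,,@,,
,,,,@@,,,
,,,,,,,,,
step 25: ,,,,,,,,,
,,,,,<,@,
,,,@,@@@,
,,,@,,@,,
,,,,@@,,,
,,,,,,,,,
step 26: ,,,,,^,,,
,,,,,@,@,
,,,@,@@@,
,,,@,,@,,
,,,,@@,,,
,,,,,,,,,
step 27: ,,,,,@>,,
,,,,,@,@,
,,,@,@@@,
,,,@,,@,,
,,,,@@,,,
,,,,,,,,,
step 28: ,,,,,@@,,
,,,,,@v@,
,,,@,@@@,
,,,@,,@,,
,,,,@@,,,
,,,,,,,,,
step 29: ,,,,,@@,,
,,,,,<@@,
,,,@,@@@,
,,,@,,@,,
,,,,@@,,,
,,,,,,,,,
step 30: ,,,,,@@,,
,,,,,,@@,
,,,@,v@@,
,,,@,,@,,
,,,,@@,,,
,,,,,,,,,
step 31: ,,,,,@@,,
,,,,,,@@,
,,,@,,>@,
,,,@,,@,,
,,,,@@,,,
,,,,,,,,,
step 32: ,,,,,@@,,
,,,,,,^@,
,,,@,,,@,
,,,@,,@,,
,,,,@@,,,
,,,,,,,,,
step 33: ,,,,,@@,,
,,,,,<,@,
,,,@,,,@,
,,,@,,@,,
,,,,@@,,,
,,,,,,,,,
step 34: ,,,,,^@,,
,,,,,@,@,
,,,@,,,@,
,,,@,,@,,
,,,,@@,,,
,,,,,,,,,
step 35: ,,,,<,@,,
,,,,,@,@,
,,,@,,,@,
,,,@,,@,,
,,,,@@,,,
,,,,,,,,,
step 36: ,,,,@,@,,
,,,,,@,@,
,,,@,,,@,
,,,@,,@,,
,,,,@@,,,
,,,,^,,,,
step 37: ,,,,@,@,,
,,,,,@,@,
,,,@,,,@,
,,,@,,@,,
,,,,@@,,,
,,,,@>,,,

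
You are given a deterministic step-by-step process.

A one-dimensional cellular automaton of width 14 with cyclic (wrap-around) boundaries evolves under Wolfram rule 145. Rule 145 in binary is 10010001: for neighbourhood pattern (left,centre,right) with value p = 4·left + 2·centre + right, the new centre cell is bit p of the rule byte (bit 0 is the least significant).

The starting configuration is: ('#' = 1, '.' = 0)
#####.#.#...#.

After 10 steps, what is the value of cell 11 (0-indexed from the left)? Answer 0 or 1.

0) #####.#.#...#.
1) .###.....##...
2) ..#.####...###
3) #....##.##..#.
4) .###......#...
5) ..#.#####..###
6) #....###.#..#.
7) .###..#...#...
8) ..#.#..##..###
9) #....#...#..#.
10) .###..##..#...

0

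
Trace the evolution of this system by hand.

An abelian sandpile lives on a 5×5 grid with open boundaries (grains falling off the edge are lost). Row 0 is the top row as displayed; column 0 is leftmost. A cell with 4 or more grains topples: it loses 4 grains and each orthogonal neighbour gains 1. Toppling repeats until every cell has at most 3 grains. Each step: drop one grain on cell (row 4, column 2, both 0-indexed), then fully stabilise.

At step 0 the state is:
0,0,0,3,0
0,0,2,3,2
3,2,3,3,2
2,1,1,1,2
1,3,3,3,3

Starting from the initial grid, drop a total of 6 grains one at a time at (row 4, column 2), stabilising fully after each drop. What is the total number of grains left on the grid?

t=0: 0,0,0,3,0
0,0,2,3,2
3,2,3,3,2
2,1,1,1,2
1,3,3,3,3
t=1: 0,0,0,3,0
0,0,2,3,2
3,2,3,3,2
2,2,2,2,3
2,0,2,1,0
t=2: 0,0,0,3,0
0,0,2,3,2
3,2,3,3,2
2,2,2,2,3
2,0,3,1,0
t=3: 0,0,0,3,0
0,0,2,3,2
3,2,3,3,2
2,2,3,2,3
2,1,0,2,0
t=4: 0,0,0,3,0
0,0,2,3,2
3,2,3,3,2
2,2,3,2,3
2,1,1,2,0
t=5: 0,0,0,3,0
0,0,2,3,2
3,2,3,3,2
2,2,3,2,3
2,1,2,2,0
t=6: 0,0,0,3,0
0,0,2,3,2
3,2,3,3,2
2,2,3,2,3
2,1,3,2,0

43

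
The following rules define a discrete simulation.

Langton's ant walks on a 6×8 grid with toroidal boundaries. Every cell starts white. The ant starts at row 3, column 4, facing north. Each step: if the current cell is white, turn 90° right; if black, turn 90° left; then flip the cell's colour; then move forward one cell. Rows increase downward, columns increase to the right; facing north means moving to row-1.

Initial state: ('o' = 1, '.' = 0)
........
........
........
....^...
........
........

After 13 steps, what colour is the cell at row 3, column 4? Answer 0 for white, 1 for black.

gen 0: ........
........
........
....^...
........
........
gen 1: ........
........
........
....o>..
........
........
gen 2: ........
........
........
....oo..
.....v..
........
gen 3: ........
........
........
....oo..
....<o..
........
gen 4: ........
........
........
....^o..
....oo..
........
gen 5: ........
........
........
...<.o..
....oo..
........
gen 6: ........
........
...^....
...o.o..
....oo..
........
gen 7: ........
........
...o>...
...o.o..
....oo..
........
gen 8: ........
........
...oo...
...ovo..
....oo..
........
gen 9: ........
........
...oo...
...<oo..
....oo..
........
gen 10: ........
........
...oo...
....oo..
...voo..
........
gen 11: ........
........
...oo...
....oo..
..<ooo..
........
gen 12: ........
........
...oo...
..^.oo..
..oooo..
........
gen 13: ........
........
...oo...
..o>oo..
..oooo..
........

1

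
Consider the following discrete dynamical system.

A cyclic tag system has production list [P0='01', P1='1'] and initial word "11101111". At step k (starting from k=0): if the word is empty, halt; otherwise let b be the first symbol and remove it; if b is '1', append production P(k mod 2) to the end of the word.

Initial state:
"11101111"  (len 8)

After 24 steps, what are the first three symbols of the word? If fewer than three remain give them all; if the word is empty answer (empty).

011

[0] "11101111"  (len 8)
[1] "110111101"  (len 9)
[2] "101111011"  (len 9)
[3] "0111101101"  (len 10)
[4] "111101101"  (len 9)
[5] "1110110101"  (len 10)
[6] "1101101011"  (len 10)
[7] "10110101101"  (len 11)
[8] "01101011011"  (len 11)
[9] "1101011011"  (len 10)
[10] "1010110111"  (len 10)
[11] "01011011101"  (len 11)
[12] "1011011101"  (len 10)
[13] "01101110101"  (len 11)
[14] "1101110101"  (len 10)
[15] "10111010101"  (len 11)
[16] "01110101011"  (len 11)
[17] "1110101011"  (len 10)
[18] "1101010111"  (len 10)
[19] "10101011101"  (len 11)
[20] "01010111011"  (len 11)
[21] "1010111011"  (len 10)
[22] "0101110111"  (len 10)
[23] "101110111"  (len 9)
[24] "011101111"  (len 9)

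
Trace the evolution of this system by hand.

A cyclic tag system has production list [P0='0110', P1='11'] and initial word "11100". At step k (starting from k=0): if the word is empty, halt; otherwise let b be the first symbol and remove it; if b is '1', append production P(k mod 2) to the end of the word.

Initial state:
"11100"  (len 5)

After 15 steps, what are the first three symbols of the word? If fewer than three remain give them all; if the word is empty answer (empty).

011

[0] "11100"  (len 5)
[1] "11000110"  (len 8)
[2] "100011011"  (len 9)
[3] "000110110110"  (len 12)
[4] "00110110110"  (len 11)
[5] "0110110110"  (len 10)
[6] "110110110"  (len 9)
[7] "101101100110"  (len 12)
[8] "0110110011011"  (len 13)
[9] "110110011011"  (len 12)
[10] "1011001101111"  (len 13)
[11] "0110011011110110"  (len 16)
[12] "110011011110110"  (len 15)
[13] "100110111101100110"  (len 18)
[14] "0011011110110011011"  (len 19)
[15] "011011110110011011"  (len 18)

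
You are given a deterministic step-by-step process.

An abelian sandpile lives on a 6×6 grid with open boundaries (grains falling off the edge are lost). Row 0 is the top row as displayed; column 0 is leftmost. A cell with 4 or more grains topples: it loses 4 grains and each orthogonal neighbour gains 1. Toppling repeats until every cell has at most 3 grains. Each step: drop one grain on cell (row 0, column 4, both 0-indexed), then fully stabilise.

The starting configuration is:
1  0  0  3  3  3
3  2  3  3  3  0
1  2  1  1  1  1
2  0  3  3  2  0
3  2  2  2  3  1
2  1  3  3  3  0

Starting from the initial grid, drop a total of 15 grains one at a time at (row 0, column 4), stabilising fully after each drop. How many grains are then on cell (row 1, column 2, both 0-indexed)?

2

step 0: 1  0  0  3  3  3
3  2  3  3  3  0
1  2  1  1  1  1
2  0  3  3  2  0
3  2  2  2  3  1
2  1  3  3  3  0
step 1: 1  0  2  1  3  0
3  3  0  2  1  2
1  2  2  2  2  1
2  0  3  3  2  0
3  2  2  2  3  1
2  1  3  3  3  0
step 2: 1  0  2  2  0  1
3  3  0  2  2  2
1  2  2  2  2  1
2  0  3  3  2  0
3  2  2  2  3  1
2  1  3  3  3  0
step 3: 1  0  2  2  1  1
3  3  0  2  2  2
1  2  2  2  2  1
2  0  3  3  2  0
3  2  2  2  3  1
2  1  3  3  3  0
step 4: 1  0  2  2  2  1
3  3  0  2  2  2
1  2  2  2  2  1
2  0  3  3  2  0
3  2  2  2  3  1
2  1  3  3  3  0
step 5: 1  0  2  2  3  1
3  3  0  2  2  2
1  2  2  2  2  1
2  0  3  3  2  0
3  2  2  2  3  1
2  1  3  3  3  0
step 6: 1  0  2  3  0  2
3  3  0  2  3  2
1  2  2  2  2  1
2  0  3  3  2  0
3  2  2  2  3  1
2  1  3  3  3  0
step 7: 1  0  2  3  1  2
3  3  0  2  3  2
1  2  2  2  2  1
2  0  3  3  2  0
3  2  2  2  3  1
2  1  3  3  3  0
step 8: 1  0  2  3  2  2
3  3  0  2  3  2
1  2  2  2  2  1
2  0  3  3  2  0
3  2  2  2  3  1
2  1  3  3  3  0
step 9: 1  0  2  3  3  2
3  3  0  2  3  2
1  2  2  2  2  1
2  0  3  3  2  0
3  2  2  2  3  1
2  1  3  3  3  0
step 10: 1  0  3  1  2  3
3  3  1  0  1  3
1  2  2  3  3  1
2  0  3  3  2  0
3  2  2  2  3  1
2  1  3  3  3  0
step 11: 1  0  3  1  3  3
3  3  1  0  1  3
1  2  2  3  3  1
2  0  3  3  2  0
3  2  2  2  3  1
2  1  3  3  3  0
step 12: 1  0  3  2  1  1
3  3  1  0  3  0
1  2  2  3  3  2
2  0  3  3  2  0
3  2  2  2  3  1
2  1  3  3  3  0
step 13: 1  0  3  2  2  1
3  3  1  0  3  0
1  2  2  3  3  2
2  0  3  3  2  0
3  2  2  2  3  1
2  1  3  3  3  0
step 14: 1  0  3  2  3  1
3  3  1  0  3  0
1  2  2  3  3  2
2  0  3  3  2  0
3  2  2  2  3  1
2  1  3  3  3  0
step 15: 1  0  3  3  1  2
3  3  2  2  1  1
1  3  0  2  2  3
2  1  2  3  1  1
3  3  1  2  2  2
2  2  1  2  1  1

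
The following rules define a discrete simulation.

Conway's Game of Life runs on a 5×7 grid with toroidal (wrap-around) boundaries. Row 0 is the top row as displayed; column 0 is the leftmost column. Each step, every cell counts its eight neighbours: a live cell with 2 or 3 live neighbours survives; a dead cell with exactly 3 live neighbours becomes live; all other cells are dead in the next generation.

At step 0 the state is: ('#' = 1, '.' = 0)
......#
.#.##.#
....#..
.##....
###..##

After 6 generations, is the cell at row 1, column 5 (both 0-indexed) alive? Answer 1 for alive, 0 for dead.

1

step 0: ......#
.#.##.#
....#..
.##....
###..##
step 1: ...##..
#..##..
##..##.
..##.##
..#..##
step 2: ..#...#
###...#
##.....
..##...
..#...#
step 3: ..##.##
..#...#
...#..#
#.##...
.##....
step 4: #..#.##
#.#.#.#
##.#..#
#..#...
#...#.#
step 5: ...#...
..#.#..
...###.
..####.
.#.##..
step 6: .......
..#..#.
.......
.......
.....#.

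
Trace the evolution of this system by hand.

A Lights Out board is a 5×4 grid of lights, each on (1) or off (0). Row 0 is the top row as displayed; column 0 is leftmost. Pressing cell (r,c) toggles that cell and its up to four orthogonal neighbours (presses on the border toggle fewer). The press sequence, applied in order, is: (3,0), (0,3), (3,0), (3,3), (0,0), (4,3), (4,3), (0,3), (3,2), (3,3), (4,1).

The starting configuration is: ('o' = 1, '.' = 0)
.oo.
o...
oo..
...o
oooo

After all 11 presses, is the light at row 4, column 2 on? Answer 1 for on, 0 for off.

k=0  .oo.
o...
oo..
...o
oooo
k=1  .oo.
o...
.o..
oo.o
.ooo
k=2  .o.o
o..o
.o..
oo.o
.ooo
k=3  .o.o
o..o
oo..
...o
oooo
k=4  .o.o
o..o
oo.o
..o.
ooo.
k=5  o..o
...o
oo.o
..o.
ooo.
k=6  o..o
...o
oo.o
..oo
oo.o
k=7  o..o
...o
oo.o
..o.
ooo.
k=8  o.o.
....
oo.o
..o.
ooo.
k=9  o.o.
....
oooo
.o.o
oo..
k=10  o.o.
....
ooo.
.oo.
oo.o
k=11  o.o.
....
ooo.
..o.
..oo

1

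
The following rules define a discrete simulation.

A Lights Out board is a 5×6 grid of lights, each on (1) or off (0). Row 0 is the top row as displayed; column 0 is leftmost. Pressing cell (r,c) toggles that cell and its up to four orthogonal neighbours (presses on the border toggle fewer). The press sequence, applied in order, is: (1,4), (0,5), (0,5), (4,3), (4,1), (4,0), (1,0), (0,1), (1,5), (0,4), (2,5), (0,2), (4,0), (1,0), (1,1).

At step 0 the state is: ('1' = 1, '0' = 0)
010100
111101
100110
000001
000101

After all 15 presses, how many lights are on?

15

t=0: 010100
111101
100110
000001
000101
t=1: 010110
111010
100100
000001
000101
t=2: 010101
111011
100100
000001
000101
t=3: 010110
111010
100100
000001
000101
t=4: 010110
111010
100100
000101
001011
t=5: 010110
111010
100100
010101
110011
t=6: 010110
111010
100100
110101
000011
t=7: 110110
001010
000100
110101
000011
t=8: 001110
011010
000100
110101
000011
t=9: 001111
011001
000101
110101
000011
t=10: 001000
011011
000101
110101
000011
t=11: 001000
011010
000110
110100
000011
t=12: 010100
010010
000110
110100
000011
t=13: 010100
010010
000110
010100
110011
t=14: 110100
100010
100110
010100
110011
t=15: 100100
011010
110110
010100
110011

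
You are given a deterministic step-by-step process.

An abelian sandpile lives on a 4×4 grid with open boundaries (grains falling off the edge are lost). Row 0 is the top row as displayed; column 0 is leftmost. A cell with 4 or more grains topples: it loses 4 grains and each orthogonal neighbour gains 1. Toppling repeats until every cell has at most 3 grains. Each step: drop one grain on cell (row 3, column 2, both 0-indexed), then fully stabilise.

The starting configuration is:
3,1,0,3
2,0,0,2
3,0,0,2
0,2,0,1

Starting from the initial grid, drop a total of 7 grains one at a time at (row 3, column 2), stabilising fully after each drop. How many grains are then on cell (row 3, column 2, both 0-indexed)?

k=0  3,1,0,3
2,0,0,2
3,0,0,2
0,2,0,1
k=1  3,1,0,3
2,0,0,2
3,0,0,2
0,2,1,1
k=2  3,1,0,3
2,0,0,2
3,0,0,2
0,2,2,1
k=3  3,1,0,3
2,0,0,2
3,0,0,2
0,2,3,1
k=4  3,1,0,3
2,0,0,2
3,0,1,2
0,3,0,2
k=5  3,1,0,3
2,0,0,2
3,0,1,2
0,3,1,2
k=6  3,1,0,3
2,0,0,2
3,0,1,2
0,3,2,2
k=7  3,1,0,3
2,0,0,2
3,0,1,2
0,3,3,2

3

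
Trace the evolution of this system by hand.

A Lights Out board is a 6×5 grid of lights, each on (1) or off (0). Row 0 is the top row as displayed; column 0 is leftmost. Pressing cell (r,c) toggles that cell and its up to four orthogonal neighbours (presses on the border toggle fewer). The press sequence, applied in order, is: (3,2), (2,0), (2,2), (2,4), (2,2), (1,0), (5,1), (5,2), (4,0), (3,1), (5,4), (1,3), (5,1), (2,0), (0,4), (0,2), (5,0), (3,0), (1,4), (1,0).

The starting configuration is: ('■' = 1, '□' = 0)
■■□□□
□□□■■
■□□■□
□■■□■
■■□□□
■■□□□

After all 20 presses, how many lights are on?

17

[0] ■■□□□
□□□■■
■□□■□
□■■□■
■■□□□
■■□□□
[1] ■■□□□
□□□■■
■□■■□
□□□■■
■■■□□
■■□□□
[2] ■■□□□
■□□■■
□■■■□
■□□■■
■■■□□
■■□□□
[3] ■■□□□
■□■■■
□□□□□
■□■■■
■■■□□
■■□□□
[4] ■■□□□
■□■■□
□□□■■
■□■■□
■■■□□
■■□□□
[5] ■■□□□
■□□■□
□■■□■
■□□■□
■■■□□
■■□□□
[6] □■□□□
□■□■□
■■■□■
■□□■□
■■■□□
■■□□□
[7] □■□□□
□■□■□
■■■□■
■□□■□
■□■□□
□□■□□
[8] □■□□□
□■□■□
■■■□■
■□□■□
■□□□□
□■□■□
[9] □■□□□
□■□■□
■■■□■
□□□■□
□■□□□
■■□■□
[10] □■□□□
□■□■□
■□■□■
■■■■□
□□□□□
■■□■□
[11] □■□□□
□■□■□
■□■□■
■■■■□
□□□□■
■■□□■
[12] □■□■□
□■■□■
■□■■■
■■■■□
□□□□■
■■□□■
[13] □■□■□
□■■□■
■□■■■
■■■■□
□■□□■
□□■□■
[14] □■□■□
■■■□■
□■■■■
□■■■□
□■□□■
□□■□■
[15] □■□□■
■■■□□
□■■■■
□■■■□
□■□□■
□□■□■
[16] □□■■■
■■□□□
□■■■■
□■■■□
□■□□■
□□■□■
[17] □□■■■
■■□□□
□■■■■
□■■■□
■■□□■
■■■□■
[18] □□■■■
■■□□□
■■■■■
■□■■□
□■□□■
■■■□■
[19] □□■■□
■■□■■
■■■■□
■□■■□
□■□□■
■■■□■
[20] ■□■■□
□□□■■
□■■■□
■□■■□
□■□□■
■■■□■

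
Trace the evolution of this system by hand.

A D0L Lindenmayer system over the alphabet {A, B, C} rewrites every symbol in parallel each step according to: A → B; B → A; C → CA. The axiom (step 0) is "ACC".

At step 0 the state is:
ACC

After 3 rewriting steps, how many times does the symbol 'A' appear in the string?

4

t=0: ACC
t=1: BCACA
t=2: ACABCAB
t=3: BCABACABA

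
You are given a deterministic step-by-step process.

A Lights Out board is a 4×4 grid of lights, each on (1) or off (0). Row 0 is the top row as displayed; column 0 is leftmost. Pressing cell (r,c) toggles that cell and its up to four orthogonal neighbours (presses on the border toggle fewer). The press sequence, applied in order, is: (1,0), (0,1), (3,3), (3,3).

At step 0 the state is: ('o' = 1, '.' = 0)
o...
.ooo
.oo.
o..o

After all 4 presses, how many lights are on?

12

step 0: o...
.ooo
.oo.
o..o
step 1: ....
o.oo
ooo.
o..o
step 2: ooo.
oooo
ooo.
o..o
step 3: ooo.
oooo
oooo
o.o.
step 4: ooo.
oooo
ooo.
o..o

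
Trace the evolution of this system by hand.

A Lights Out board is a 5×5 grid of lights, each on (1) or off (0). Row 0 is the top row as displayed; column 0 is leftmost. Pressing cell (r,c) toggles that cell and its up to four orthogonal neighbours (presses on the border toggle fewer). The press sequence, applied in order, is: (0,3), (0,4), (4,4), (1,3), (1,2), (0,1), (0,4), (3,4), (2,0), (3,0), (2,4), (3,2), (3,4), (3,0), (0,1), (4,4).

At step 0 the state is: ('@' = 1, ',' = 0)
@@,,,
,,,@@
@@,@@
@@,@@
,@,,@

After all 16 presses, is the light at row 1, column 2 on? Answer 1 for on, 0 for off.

t=0: @@,,,
,,,@@
@@,@@
@@,@@
,@,,@
t=1: @@@@@
,,,,@
@@,@@
@@,@@
,@,,@
t=2: @@@,,
,,,,,
@@,@@
@@,@@
,@,,@
t=3: @@@,,
,,,,,
@@,@@
@@,@,
,@,@,
t=4: @@@@,
,,@@@
@@,,@
@@,@,
,@,@,
t=5: @@,@,
,@,,@
@@@,@
@@,@,
,@,@,
t=6: ,,@@,
,,,,@
@@@,@
@@,@,
,@,@,
t=7: ,,@,@
,,,,,
@@@,@
@@,@,
,@,@,
t=8: ,,@,@
,,,,,
@@@,,
@@,,@
,@,@@
t=9: ,,@,@
@,,,,
,,@,,
,@,,@
,@,@@
t=10: ,,@,@
@,,,,
@,@,,
@,,,@
@@,@@
t=11: ,,@,@
@,,,@
@,@@@
@,,,,
@@,@@
t=12: ,,@,@
@,,,@
@,,@@
@@@@,
@@@@@
t=13: ,,@,@
@,,,@
@,,@,
@@@,@
@@@@,
t=14: ,,@,@
@,,,@
,,,@,
,,@,@
,@@@,
t=15: @@,,@
@@,,@
,,,@,
,,@,@
,@@@,
t=16: @@,,@
@@,,@
,,,@,
,,@,,
,@@,@

0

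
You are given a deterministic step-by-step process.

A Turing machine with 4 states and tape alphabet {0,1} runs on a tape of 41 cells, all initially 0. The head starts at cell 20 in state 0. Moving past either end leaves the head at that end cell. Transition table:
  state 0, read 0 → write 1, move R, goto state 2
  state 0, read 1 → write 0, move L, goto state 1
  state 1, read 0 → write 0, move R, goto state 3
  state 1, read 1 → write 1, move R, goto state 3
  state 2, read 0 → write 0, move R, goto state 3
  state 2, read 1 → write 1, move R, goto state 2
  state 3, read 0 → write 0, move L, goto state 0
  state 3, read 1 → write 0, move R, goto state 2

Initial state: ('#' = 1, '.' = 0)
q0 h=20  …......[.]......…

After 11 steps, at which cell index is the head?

25

gen 0: q0 h=20  …......[.]......…
gen 1: q2 h=21  ….....#[.]......…
gen 2: q3 h=22  …....#.[.]......…
gen 3: q0 h=21  ….....#[.]......…
gen 4: q2 h=22  …....##[.]......…
gen 5: q3 h=23  …...##.[.]......…
gen 6: q0 h=22  …....##[.]......…
gen 7: q2 h=23  …...###[.]......…
gen 8: q3 h=24  …..###.[.]......…
gen 9: q0 h=23  …...###[.]......…
gen 10: q2 h=24  …..####[.]......…
gen 11: q3 h=25  ….####.[.]......…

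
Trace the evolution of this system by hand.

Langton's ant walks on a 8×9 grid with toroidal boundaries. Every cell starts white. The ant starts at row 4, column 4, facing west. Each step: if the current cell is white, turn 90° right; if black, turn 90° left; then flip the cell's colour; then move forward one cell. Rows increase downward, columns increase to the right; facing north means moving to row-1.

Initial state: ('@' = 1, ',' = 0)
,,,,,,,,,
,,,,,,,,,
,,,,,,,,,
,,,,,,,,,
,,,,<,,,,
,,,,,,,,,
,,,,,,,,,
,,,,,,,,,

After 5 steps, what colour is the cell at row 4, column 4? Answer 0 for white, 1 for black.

0) ,,,,,,,,,
,,,,,,,,,
,,,,,,,,,
,,,,,,,,,
,,,,<,,,,
,,,,,,,,,
,,,,,,,,,
,,,,,,,,,
1) ,,,,,,,,,
,,,,,,,,,
,,,,,,,,,
,,,,^,,,,
,,,,@,,,,
,,,,,,,,,
,,,,,,,,,
,,,,,,,,,
2) ,,,,,,,,,
,,,,,,,,,
,,,,,,,,,
,,,,@>,,,
,,,,@,,,,
,,,,,,,,,
,,,,,,,,,
,,,,,,,,,
3) ,,,,,,,,,
,,,,,,,,,
,,,,,,,,,
,,,,@@,,,
,,,,@v,,,
,,,,,,,,,
,,,,,,,,,
,,,,,,,,,
4) ,,,,,,,,,
,,,,,,,,,
,,,,,,,,,
,,,,@@,,,
,,,,<@,,,
,,,,,,,,,
,,,,,,,,,
,,,,,,,,,
5) ,,,,,,,,,
,,,,,,,,,
,,,,,,,,,
,,,,@@,,,
,,,,,@,,,
,,,,v,,,,
,,,,,,,,,
,,,,,,,,,

0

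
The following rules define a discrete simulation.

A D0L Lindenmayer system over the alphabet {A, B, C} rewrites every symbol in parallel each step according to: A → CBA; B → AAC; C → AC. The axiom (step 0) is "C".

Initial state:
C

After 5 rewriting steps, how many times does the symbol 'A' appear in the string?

step 0: C
step 1: AC
step 2: CBAAC
step 3: ACAACCBACBAAC
step 4: CBAACCBACBAACACAACCBAACAACCBACBAAC
step 5: ACAACCBACBAACACAACCBAACAACCBACBAACCBAACCBACBAACACAACCBACBAACCBACBAACACAACCBAACAACCBACBAAC

40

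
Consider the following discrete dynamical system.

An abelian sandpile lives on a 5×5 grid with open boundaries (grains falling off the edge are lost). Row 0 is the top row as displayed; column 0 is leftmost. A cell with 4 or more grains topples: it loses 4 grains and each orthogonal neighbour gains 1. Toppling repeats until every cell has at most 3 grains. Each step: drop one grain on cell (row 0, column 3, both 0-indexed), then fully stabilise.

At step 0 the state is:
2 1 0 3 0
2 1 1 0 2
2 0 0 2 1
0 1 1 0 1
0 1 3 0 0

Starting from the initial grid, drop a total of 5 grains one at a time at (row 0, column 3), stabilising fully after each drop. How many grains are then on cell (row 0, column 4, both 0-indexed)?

2

gen 0: 2 1 0 3 0
2 1 1 0 2
2 0 0 2 1
0 1 1 0 1
0 1 3 0 0
gen 1: 2 1 1 0 1
2 1 1 1 2
2 0 0 2 1
0 1 1 0 1
0 1 3 0 0
gen 2: 2 1 1 1 1
2 1 1 1 2
2 0 0 2 1
0 1 1 0 1
0 1 3 0 0
gen 3: 2 1 1 2 1
2 1 1 1 2
2 0 0 2 1
0 1 1 0 1
0 1 3 0 0
gen 4: 2 1 1 3 1
2 1 1 1 2
2 0 0 2 1
0 1 1 0 1
0 1 3 0 0
gen 5: 2 1 2 0 2
2 1 1 2 2
2 0 0 2 1
0 1 1 0 1
0 1 3 0 0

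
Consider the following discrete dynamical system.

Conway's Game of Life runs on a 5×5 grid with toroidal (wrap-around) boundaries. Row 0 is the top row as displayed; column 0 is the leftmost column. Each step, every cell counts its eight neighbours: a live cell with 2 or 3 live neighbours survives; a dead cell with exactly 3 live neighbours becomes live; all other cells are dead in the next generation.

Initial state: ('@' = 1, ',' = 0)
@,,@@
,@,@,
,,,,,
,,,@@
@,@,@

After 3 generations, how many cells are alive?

9

step 0: @,,@@
,@,@,
,,,,,
,,,@@
@,@,@
step 1: ,,,,,
@,@@,
,,@@@
@,,@@
,@@,,
step 2: ,,,@,
,@@,,
,,,,,
@,,,,
@@@@@
step 3: ,,,,,
,,@,,
,@,,,
@,@@,
@@@@,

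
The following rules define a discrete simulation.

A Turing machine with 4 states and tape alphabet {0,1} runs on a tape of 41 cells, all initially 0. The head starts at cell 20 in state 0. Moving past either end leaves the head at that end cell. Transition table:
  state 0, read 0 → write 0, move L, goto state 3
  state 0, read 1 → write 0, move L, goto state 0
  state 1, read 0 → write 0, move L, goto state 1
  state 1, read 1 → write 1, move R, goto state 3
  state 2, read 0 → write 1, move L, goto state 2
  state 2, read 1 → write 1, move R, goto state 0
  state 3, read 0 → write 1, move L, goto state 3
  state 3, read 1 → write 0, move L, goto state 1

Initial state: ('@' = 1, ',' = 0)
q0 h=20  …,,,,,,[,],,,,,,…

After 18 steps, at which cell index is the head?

2

step 0: q0 h=20  …,,,,,,[,],,,,,,…
step 1: q3 h=19  …,,,,,,[,],,,,,,…
step 2: q3 h=18  …,,,,,,[,]@,,,,,…
step 3: q3 h=17  …,,,,,,[,]@@,,,,…
step 4: q3 h=16  …,,,,,,[,]@@@,,,…
step 5: q3 h=15  …,,,,,,[,]@@@@,,…
step 6: q3 h=14  …,,,,,,[,]@@@@@,…
step 7: q3 h=13  …,,,,,,[,]@@@@@@…
step 8: q3 h=12  …,,,,,,[,]@@@@@@…
step 9: q3 h=11  …,,,,,,[,]@@@@@@…
step 10: q3 h=10  …,,,,,,[,]@@@@@@…
step 11: q3 h= 9  …,,,,,,[,]@@@@@@…
step 12: q3 h= 8  …,,,,,,[,]@@@@@@…
step 13: q3 h= 7  …,,,,,,[,]@@@@@@…
step 14: q3 h= 6  |,,,,,,[,]@@@@@@…
step 15: q3 h= 5  |,,,,,[,]@@@@@@…
step 16: q3 h= 4  |,,,,[,]@@@@@@…
step 17: q3 h= 3  |,,,[,]@@@@@@…
step 18: q3 h= 2  |,,[,]@@@@@@…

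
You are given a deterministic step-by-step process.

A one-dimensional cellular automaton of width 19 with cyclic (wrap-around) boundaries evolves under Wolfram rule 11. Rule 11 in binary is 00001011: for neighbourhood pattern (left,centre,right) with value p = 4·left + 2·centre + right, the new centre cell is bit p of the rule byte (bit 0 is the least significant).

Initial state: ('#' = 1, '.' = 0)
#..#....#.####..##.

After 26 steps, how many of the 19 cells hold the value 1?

step 0: #..#....#.####..##.
step 1: ..#..###..#....##..
step 2: ##..##...#..####..#
step 3: ...##..##..##....##
step 4: .###..##..##..####.
step 5: ##...##..##..##....
step 6: #..###..##..##..###
step 7: ..##...##..##..##..
step 8: ###..###..##..##..#
step 9: ....##...##..##..##
step 10: .####..###..##..##.
step 11: ##....##...##..##..
step 12: #..####..###..##..#
step 13: ..##....##...##..##
step 14: .##..####..###..##.
step 15: ##..##....##...##..
step 16: #..##..####..###..#
step 17: ..##..##....##...##
step 18: .##..##..####..###.
step 19: ##..##..##....##...
step 20: #..##..##..####..##
step 21: ..##..##..##....##.
step 22: ###..##..##..####..
step 23: #...##..##..##....#
step 24: ..###..##..##..####
step 25: .##...##..##..##...
step 26: ##..###..##..##..##

11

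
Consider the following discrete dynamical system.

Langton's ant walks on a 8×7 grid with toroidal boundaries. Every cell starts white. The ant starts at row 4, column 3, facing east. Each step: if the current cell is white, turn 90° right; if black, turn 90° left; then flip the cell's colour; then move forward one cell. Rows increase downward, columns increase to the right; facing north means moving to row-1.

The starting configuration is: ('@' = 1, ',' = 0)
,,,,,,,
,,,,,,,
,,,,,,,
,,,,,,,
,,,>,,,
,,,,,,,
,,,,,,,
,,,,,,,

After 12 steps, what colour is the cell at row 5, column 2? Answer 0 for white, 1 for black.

1

t=0: ,,,,,,,
,,,,,,,
,,,,,,,
,,,,,,,
,,,>,,,
,,,,,,,
,,,,,,,
,,,,,,,
t=1: ,,,,,,,
,,,,,,,
,,,,,,,
,,,,,,,
,,,@,,,
,,,v,,,
,,,,,,,
,,,,,,,
t=2: ,,,,,,,
,,,,,,,
,,,,,,,
,,,,,,,
,,,@,,,
,,<@,,,
,,,,,,,
,,,,,,,
t=3: ,,,,,,,
,,,,,,,
,,,,,,,
,,,,,,,
,,^@,,,
,,@@,,,
,,,,,,,
,,,,,,,
t=4: ,,,,,,,
,,,,,,,
,,,,,,,
,,,,,,,
,,@>,,,
,,@@,,,
,,,,,,,
,,,,,,,
t=5: ,,,,,,,
,,,,,,,
,,,,,,,
,,,^,,,
,,@,,,,
,,@@,,,
,,,,,,,
,,,,,,,
t=6: ,,,,,,,
,,,,,,,
,,,,,,,
,,,@>,,
,,@,,,,
,,@@,,,
,,,,,,,
,,,,,,,
t=7: ,,,,,,,
,,,,,,,
,,,,,,,
,,,@@,,
,,@,v,,
,,@@,,,
,,,,,,,
,,,,,,,
t=8: ,,,,,,,
,,,,,,,
,,,,,,,
,,,@@,,
,,@<@,,
,,@@,,,
,,,,,,,
,,,,,,,
t=9: ,,,,,,,
,,,,,,,
,,,,,,,
,,,^@,,
,,@@@,,
,,@@,,,
,,,,,,,
,,,,,,,
t=10: ,,,,,,,
,,,,,,,
,,,,,,,
,,<,@,,
,,@@@,,
,,@@,,,
,,,,,,,
,,,,,,,
t=11: ,,,,,,,
,,,,,,,
,,^,,,,
,,@,@,,
,,@@@,,
,,@@,,,
,,,,,,,
,,,,,,,
t=12: ,,,,,,,
,,,,,,,
,,@>,,,
,,@,@,,
,,@@@,,
,,@@,,,
,,,,,,,
,,,,,,,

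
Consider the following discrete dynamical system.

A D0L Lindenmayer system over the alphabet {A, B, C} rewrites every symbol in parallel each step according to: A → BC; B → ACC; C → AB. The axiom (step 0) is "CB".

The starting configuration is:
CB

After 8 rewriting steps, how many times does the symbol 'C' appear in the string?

[0] CB
[1] ABACC
[2] BCACCBCABAB
[3] ACCABBCABABACCABBCACCBCACC
[4] BCABABBCACCACCABBCACCBCACCBCABABBCACCACCABBCABABACCABBCABAB
[5] ACCABBCACCBCACCACCABBCABABBCABABBCACCACCABBCABABACCABBCABA…BCABABBCABABBCACCACCABBCACCBCACCBCABABBCACCACCABBCACCBCACC  (len 137)
[6] BCABABBCACCACCABBCABABACCABBCABABBCABABBCACCACCABBCACCBCAC…CCABBCACCBCACCACCABBCABABBCABABBCACCACCABBCABABACCABBCABAB  (len 314)
[7] ACCABBCACCBCACCACCABBCABABBCABABBCACCACCABBCACCBCACCBCABAB…BCABABBCABABBCACCACCABBCACCBCACCBCABABBCACCACCABBCACCBCACC  (len 725)
[8] BCABABBCACCACCABBCABABACCABBCABABBCABABBCACCACCABBCACCBCAC…CCABBCACCBCACCACCABBCABABBCABABBCACCACCABBCABABACCABBCABAB  (len 1667)

652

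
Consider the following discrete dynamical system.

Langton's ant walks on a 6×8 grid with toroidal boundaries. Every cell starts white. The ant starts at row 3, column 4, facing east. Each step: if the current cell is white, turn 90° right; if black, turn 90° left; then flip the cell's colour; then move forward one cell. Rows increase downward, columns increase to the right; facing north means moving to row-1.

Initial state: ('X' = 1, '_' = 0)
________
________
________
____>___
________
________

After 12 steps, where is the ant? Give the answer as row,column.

0) ________
________
________
____>___
________
________
1) ________
________
________
____X___
____v___
________
2) ________
________
________
____X___
___<X___
________
3) ________
________
________
___^X___
___XX___
________
4) ________
________
________
___X>___
___XX___
________
5) ________
________
____^___
___X____
___XX___
________
6) ________
________
____X>__
___X____
___XX___
________
7) ________
________
____XX__
___X_v__
___XX___
________
8) ________
________
____XX__
___X<X__
___XX___
________
9) ________
________
____^X__
___XXX__
___XX___
________
10) ________
________
___<_X__
___XXX__
___XX___
________
11) ________
___^____
___X_X__
___XXX__
___XX___
________
12) ________
___X>___
___X_X__
___XXX__
___XX___
________

1,4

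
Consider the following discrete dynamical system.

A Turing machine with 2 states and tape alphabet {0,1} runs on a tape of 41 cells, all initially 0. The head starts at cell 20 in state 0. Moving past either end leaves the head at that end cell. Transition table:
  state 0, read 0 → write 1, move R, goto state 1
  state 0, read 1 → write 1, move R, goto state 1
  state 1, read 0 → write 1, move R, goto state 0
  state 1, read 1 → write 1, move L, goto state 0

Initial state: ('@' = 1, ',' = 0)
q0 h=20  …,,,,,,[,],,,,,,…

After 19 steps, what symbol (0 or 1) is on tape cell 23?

gen 0: q0 h=20  …,,,,,,[,],,,,,,…
gen 1: q1 h=21  …,,,,,@[,],,,,,,…
gen 2: q0 h=22  …,,,,@@[,],,,,,,…
gen 3: q1 h=23  …,,,@@@[,],,,,,,…
gen 4: q0 h=24  …,,@@@@[,],,,,,,…
gen 5: q1 h=25  …,@@@@@[,],,,,,,…
gen 6: q0 h=26  …@@@@@@[,],,,,,,…
gen 7: q1 h=27  …@@@@@@[,],,,,,,…
gen 8: q0 h=28  …@@@@@@[,],,,,,,…
gen 9: q1 h=29  …@@@@@@[,],,,,,,…
gen 10: q0 h=30  …@@@@@@[,],,,,,,…
gen 11: q1 h=31  …@@@@@@[,],,,,,,…
gen 12: q0 h=32  …@@@@@@[,],,,,,,…
gen 13: q1 h=33  …@@@@@@[,],,,,,,…
gen 14: q0 h=34  …@@@@@@[,],,,,,,|
gen 15: q1 h=35  …@@@@@@[,],,,,,|
gen 16: q0 h=36  …@@@@@@[,],,,,|
gen 17: q1 h=37  …@@@@@@[,],,,|
gen 18: q0 h=38  …@@@@@@[,],,|
gen 19: q1 h=39  …@@@@@@[,],|

1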